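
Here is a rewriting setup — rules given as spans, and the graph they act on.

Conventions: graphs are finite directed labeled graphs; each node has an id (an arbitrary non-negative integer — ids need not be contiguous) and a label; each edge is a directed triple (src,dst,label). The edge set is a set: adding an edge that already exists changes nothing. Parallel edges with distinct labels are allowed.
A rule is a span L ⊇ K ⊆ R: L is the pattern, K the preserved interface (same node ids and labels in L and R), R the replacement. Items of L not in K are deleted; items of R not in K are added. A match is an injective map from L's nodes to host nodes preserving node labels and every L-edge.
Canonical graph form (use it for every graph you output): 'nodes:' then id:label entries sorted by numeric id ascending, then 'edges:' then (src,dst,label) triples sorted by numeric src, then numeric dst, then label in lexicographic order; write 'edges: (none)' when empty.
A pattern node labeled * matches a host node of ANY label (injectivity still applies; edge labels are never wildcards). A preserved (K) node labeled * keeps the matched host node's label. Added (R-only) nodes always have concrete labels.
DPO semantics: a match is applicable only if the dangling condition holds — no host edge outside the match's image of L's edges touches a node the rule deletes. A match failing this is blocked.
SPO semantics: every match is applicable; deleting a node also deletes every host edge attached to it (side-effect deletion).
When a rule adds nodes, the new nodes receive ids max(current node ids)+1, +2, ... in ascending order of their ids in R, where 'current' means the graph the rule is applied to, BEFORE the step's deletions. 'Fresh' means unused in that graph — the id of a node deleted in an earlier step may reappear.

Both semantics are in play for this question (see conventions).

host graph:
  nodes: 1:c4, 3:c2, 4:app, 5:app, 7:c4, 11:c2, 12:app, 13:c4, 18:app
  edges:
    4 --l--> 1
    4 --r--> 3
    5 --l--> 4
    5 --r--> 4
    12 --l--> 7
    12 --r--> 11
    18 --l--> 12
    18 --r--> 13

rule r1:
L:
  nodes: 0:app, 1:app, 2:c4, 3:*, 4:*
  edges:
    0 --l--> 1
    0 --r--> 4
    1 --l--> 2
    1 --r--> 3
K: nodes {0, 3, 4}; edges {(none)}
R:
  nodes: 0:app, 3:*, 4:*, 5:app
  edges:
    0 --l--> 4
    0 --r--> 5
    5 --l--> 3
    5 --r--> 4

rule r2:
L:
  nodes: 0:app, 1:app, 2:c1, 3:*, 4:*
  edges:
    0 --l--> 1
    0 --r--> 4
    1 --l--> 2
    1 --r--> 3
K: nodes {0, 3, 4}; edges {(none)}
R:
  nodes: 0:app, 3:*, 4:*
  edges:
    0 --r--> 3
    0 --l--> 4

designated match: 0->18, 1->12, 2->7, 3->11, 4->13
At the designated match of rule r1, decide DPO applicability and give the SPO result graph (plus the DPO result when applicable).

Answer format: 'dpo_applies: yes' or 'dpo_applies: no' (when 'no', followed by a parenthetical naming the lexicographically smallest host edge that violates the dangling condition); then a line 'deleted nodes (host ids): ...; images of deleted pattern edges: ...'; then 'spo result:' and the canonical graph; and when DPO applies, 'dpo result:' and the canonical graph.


dpo_applies: yes
deleted nodes (host ids): 7, 12; images of deleted pattern edges: (12,7,l); (12,11,r); (18,12,l); (18,13,r)
spo result:
nodes: 1:c4, 3:c2, 4:app, 5:app, 11:c2, 13:c4, 18:app, 19:app
edges: (4,1,l); (4,3,r); (5,4,l); (5,4,r); (18,13,l); (18,19,r); (19,11,l); (19,13,r)
dpo result:
nodes: 1:c4, 3:c2, 4:app, 5:app, 11:c2, 13:c4, 18:app, 19:app
edges: (4,1,l); (4,3,r); (5,4,l); (5,4,r); (18,13,l); (18,19,r); (19,11,l); (19,13,r)


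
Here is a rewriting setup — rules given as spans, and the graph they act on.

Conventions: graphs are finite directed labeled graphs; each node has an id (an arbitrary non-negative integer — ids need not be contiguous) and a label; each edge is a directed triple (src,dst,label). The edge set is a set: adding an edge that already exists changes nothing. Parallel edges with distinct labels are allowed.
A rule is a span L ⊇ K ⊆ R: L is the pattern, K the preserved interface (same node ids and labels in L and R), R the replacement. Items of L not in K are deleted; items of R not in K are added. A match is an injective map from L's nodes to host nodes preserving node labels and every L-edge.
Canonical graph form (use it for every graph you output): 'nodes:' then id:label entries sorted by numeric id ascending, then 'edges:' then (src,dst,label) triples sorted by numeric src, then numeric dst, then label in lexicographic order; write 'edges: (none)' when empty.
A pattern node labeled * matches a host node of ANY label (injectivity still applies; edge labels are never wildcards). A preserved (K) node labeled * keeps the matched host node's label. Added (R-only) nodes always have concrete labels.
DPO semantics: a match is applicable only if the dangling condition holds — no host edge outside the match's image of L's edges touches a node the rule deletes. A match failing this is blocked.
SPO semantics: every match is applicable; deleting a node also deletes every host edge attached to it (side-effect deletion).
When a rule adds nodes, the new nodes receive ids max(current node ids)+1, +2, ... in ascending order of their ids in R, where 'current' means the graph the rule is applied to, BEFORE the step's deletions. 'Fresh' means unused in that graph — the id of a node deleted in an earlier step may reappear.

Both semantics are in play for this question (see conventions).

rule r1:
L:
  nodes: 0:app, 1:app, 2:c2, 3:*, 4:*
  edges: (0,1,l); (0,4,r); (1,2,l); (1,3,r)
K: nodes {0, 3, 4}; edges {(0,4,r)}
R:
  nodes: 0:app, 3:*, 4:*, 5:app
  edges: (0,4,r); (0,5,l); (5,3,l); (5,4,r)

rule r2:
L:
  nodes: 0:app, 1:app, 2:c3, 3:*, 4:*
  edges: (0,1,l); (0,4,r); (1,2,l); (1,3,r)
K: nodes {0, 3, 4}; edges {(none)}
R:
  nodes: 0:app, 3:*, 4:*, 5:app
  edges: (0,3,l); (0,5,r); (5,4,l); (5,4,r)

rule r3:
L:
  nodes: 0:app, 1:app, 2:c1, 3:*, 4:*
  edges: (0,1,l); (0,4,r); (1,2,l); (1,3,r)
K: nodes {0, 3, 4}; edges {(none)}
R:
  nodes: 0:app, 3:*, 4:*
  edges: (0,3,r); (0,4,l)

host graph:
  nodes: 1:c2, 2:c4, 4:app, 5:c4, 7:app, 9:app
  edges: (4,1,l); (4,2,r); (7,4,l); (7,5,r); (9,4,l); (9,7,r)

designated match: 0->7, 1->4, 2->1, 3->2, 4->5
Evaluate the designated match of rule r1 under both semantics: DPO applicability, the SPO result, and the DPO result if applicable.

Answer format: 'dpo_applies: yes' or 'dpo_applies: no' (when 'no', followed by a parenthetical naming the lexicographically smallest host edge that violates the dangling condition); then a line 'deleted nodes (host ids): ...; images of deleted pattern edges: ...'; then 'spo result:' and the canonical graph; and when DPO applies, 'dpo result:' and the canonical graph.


dpo_applies: no
(the rule deletes node 4, which keeps host edge (9,4,l) outside the match image — the dangling condition fails, DPO blocks; SPO proceeds and side-deletes such edges)
deleted nodes (host ids): 1, 4; images of deleted pattern edges: (4,1,l); (4,2,r); (7,4,l)
spo result:
nodes: 2:c4, 5:c4, 7:app, 9:app, 10:app
edges: (7,5,r); (7,10,l); (9,7,r); (10,2,l); (10,5,r)


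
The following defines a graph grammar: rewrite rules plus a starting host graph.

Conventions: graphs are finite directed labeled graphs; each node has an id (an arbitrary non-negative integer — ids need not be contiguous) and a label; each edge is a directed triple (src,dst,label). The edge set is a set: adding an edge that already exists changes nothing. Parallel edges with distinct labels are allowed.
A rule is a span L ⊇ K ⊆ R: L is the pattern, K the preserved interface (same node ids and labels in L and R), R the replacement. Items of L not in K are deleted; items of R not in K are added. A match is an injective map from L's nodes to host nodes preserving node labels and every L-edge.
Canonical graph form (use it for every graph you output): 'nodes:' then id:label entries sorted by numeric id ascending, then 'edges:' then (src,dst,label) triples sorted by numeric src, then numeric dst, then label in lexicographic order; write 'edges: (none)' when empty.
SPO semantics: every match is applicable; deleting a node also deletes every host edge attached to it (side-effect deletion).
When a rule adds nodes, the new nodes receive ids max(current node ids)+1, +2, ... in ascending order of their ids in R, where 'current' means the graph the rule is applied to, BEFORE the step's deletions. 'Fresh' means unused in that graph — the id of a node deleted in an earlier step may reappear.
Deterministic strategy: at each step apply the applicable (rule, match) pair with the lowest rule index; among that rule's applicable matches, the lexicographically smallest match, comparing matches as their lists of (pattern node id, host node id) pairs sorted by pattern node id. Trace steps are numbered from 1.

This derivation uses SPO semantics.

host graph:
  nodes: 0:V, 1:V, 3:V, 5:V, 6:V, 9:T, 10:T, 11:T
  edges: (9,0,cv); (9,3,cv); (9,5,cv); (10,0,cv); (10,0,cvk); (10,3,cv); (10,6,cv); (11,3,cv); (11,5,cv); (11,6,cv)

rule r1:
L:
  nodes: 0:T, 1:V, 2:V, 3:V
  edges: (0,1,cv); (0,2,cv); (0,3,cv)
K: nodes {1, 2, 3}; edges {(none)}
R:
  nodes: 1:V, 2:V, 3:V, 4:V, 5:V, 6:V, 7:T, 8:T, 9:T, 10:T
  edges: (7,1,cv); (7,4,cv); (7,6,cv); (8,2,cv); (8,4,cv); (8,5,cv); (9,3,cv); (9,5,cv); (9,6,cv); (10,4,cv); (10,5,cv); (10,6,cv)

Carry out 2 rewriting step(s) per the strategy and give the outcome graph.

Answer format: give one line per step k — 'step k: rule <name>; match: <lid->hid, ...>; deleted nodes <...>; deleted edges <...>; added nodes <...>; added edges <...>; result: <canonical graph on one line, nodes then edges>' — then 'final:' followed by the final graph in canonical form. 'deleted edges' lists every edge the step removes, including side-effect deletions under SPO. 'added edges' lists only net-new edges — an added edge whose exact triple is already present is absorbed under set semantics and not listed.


step 1: rule r1; match: 0->9, 1->0, 2->3, 3->5; deleted nodes 9; deleted edges (9,0,cv); (9,3,cv); (9,5,cv); added nodes 12, 13, 14, 15, 16, 17, 18; added edges (15,0,cv); (15,12,cv); (15,14,cv); (16,3,cv); (16,12,cv); (16,13,cv); (17,5,cv); (17,13,cv); (17,14,cv); (18,12,cv); (18,13,cv); (18,14,cv); result: nodes: 0:V, 1:V, 3:V, 5:V, 6:V, 10:T, 11:T, 12:V, 13:V, 14:V, 15:T, 16:T, 17:T, 18:T edges: (10,0,cv); (10,0,cvk); (10,3,cv); (10,6,cv); (11,3,cv); (11,5,cv); (11,6,cv); (15,0,cv); (15,12,cv); (15,14,cv); (16,3,cv); (16,12,cv); (16,13,cv); (17,5,cv); (17,13,cv); (17,14,cv); (18,12,cv); (18,13,cv); (18,14,cv)
step 2: rule r1; match: 0->10, 1->0, 2->3, 3->6; deleted nodes 10; deleted edges (10,0,cv); (10,0,cvk); (10,3,cv); (10,6,cv); added nodes 19, 20, 21, 22, 23, 24, 25; added edges (22,0,cv); (22,19,cv); (22,21,cv); (23,3,cv); (23,19,cv); (23,20,cv); (24,6,cv); (24,20,cv); (24,21,cv); (25,19,cv); (25,20,cv); (25,21,cv); result: nodes: 0:V, 1:V, 3:V, 5:V, 6:V, 11:T, 12:V, 13:V, 14:V, 15:T, 16:T, 17:T, 18:T, 19:V, 20:V, 21:V, 22:T, 23:T, 24:T, 25:T edges: (11,3,cv); (11,5,cv); (11,6,cv); (15,0,cv); (15,12,cv); (15,14,cv); (16,3,cv); (16,12,cv); (16,13,cv); (17,5,cv); (17,13,cv); (17,14,cv); (18,12,cv); (18,13,cv); (18,14,cv); (22,0,cv); (22,19,cv); (22,21,cv); (23,3,cv); (23,19,cv); (23,20,cv); (24,6,cv); (24,20,cv); (24,21,cv); (25,19,cv); (25,20,cv); (25,21,cv)
final:
nodes: 0:V, 1:V, 3:V, 5:V, 6:V, 11:T, 12:V, 13:V, 14:V, 15:T, 16:T, 17:T, 18:T, 19:V, 20:V, 21:V, 22:T, 23:T, 24:T, 25:T
edges: (11,3,cv); (11,5,cv); (11,6,cv); (15,0,cv); (15,12,cv); (15,14,cv); (16,3,cv); (16,12,cv); (16,13,cv); (17,5,cv); (17,13,cv); (17,14,cv); (18,12,cv); (18,13,cv); (18,14,cv); (22,0,cv); (22,19,cv); (22,21,cv); (23,3,cv); (23,19,cv); (23,20,cv); (24,6,cv); (24,20,cv); (24,21,cv); (25,19,cv); (25,20,cv); (25,21,cv)


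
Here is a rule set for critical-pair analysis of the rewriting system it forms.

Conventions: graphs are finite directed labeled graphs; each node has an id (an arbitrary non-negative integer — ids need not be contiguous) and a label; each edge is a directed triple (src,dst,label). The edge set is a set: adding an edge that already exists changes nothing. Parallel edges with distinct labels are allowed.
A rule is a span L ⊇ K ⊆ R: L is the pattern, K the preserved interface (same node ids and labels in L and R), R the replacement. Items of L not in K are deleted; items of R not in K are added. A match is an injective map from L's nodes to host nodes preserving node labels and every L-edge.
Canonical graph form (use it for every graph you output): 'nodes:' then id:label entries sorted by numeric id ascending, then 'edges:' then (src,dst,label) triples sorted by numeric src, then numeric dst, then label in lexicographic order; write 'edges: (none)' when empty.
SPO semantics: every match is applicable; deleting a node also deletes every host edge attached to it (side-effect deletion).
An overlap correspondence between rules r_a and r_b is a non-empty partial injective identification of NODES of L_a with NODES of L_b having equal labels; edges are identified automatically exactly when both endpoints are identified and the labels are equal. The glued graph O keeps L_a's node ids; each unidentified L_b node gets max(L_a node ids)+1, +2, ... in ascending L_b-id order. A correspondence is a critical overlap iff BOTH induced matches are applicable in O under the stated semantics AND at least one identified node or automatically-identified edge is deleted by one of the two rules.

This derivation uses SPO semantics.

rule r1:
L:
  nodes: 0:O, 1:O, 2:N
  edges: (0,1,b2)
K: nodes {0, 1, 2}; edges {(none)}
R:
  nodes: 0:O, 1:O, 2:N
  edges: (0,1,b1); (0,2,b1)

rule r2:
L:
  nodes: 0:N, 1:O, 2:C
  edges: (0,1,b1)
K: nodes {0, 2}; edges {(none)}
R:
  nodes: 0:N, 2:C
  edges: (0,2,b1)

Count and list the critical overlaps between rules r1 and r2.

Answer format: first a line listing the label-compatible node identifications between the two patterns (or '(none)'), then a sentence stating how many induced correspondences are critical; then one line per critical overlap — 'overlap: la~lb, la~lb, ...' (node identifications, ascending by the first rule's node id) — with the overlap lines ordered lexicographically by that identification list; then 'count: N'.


label-compatible node identifications between L(r1) and L(r2): 0~1, 1~1, 2~0
4 of the induced correspondences are critical overlaps of r1 and r2.
overlap: 0~1
overlap: 0~1, 2~0
overlap: 1~1
overlap: 1~1, 2~0
count: 4


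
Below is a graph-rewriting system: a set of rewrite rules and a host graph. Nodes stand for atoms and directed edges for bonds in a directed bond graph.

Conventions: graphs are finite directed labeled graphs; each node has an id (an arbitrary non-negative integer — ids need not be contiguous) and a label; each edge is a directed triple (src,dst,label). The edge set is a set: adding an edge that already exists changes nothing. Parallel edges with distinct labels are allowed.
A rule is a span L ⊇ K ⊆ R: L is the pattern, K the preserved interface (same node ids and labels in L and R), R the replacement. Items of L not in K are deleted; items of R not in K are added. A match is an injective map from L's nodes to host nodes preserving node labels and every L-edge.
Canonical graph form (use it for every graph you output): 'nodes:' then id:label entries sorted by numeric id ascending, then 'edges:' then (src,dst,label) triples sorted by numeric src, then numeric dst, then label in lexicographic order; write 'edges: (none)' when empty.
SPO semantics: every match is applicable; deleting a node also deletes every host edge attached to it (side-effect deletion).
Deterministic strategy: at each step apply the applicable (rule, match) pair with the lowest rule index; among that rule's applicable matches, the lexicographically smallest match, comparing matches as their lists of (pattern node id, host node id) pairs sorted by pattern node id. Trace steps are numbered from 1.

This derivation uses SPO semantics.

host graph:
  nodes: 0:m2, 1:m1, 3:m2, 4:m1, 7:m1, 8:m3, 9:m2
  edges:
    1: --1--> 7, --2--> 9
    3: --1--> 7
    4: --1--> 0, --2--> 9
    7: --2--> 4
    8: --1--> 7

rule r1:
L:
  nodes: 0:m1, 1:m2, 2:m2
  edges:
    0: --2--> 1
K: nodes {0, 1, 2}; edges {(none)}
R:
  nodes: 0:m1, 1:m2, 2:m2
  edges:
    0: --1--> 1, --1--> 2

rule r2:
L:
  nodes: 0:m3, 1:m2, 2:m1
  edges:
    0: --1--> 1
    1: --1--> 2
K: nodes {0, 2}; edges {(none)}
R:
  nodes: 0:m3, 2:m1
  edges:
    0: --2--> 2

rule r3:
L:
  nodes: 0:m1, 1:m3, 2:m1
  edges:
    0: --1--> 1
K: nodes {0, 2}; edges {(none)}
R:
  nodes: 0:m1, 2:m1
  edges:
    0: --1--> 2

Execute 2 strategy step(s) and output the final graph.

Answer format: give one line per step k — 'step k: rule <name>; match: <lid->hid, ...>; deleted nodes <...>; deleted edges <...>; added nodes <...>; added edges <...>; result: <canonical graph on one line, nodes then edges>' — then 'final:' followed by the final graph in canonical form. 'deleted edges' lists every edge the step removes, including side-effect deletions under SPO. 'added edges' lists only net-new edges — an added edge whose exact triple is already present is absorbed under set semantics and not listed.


step 1: rule r1; match: 0->1, 1->9, 2->0; deleted nodes (none); deleted edges (1,9,2); added nodes (none); added edges (1,0,1); (1,9,1); result: nodes: 0:m2, 1:m1, 3:m2, 4:m1, 7:m1, 8:m3, 9:m2 edges: (1,0,1); (1,7,1); (1,9,1); (3,7,1); (4,0,1); (4,9,2); (7,4,2); (8,7,1)
step 2: rule r1; match: 0->4, 1->9, 2->0; deleted nodes (none); deleted edges (4,9,2); added nodes (none); added edges (4,9,1); result: nodes: 0:m2, 1:m1, 3:m2, 4:m1, 7:m1, 8:m3, 9:m2 edges: (1,0,1); (1,7,1); (1,9,1); (3,7,1); (4,0,1); (4,9,1); (7,4,2); (8,7,1)
final:
nodes: 0:m2, 1:m1, 3:m2, 4:m1, 7:m1, 8:m3, 9:m2
edges: (1,0,1); (1,7,1); (1,9,1); (3,7,1); (4,0,1); (4,9,1); (7,4,2); (8,7,1)


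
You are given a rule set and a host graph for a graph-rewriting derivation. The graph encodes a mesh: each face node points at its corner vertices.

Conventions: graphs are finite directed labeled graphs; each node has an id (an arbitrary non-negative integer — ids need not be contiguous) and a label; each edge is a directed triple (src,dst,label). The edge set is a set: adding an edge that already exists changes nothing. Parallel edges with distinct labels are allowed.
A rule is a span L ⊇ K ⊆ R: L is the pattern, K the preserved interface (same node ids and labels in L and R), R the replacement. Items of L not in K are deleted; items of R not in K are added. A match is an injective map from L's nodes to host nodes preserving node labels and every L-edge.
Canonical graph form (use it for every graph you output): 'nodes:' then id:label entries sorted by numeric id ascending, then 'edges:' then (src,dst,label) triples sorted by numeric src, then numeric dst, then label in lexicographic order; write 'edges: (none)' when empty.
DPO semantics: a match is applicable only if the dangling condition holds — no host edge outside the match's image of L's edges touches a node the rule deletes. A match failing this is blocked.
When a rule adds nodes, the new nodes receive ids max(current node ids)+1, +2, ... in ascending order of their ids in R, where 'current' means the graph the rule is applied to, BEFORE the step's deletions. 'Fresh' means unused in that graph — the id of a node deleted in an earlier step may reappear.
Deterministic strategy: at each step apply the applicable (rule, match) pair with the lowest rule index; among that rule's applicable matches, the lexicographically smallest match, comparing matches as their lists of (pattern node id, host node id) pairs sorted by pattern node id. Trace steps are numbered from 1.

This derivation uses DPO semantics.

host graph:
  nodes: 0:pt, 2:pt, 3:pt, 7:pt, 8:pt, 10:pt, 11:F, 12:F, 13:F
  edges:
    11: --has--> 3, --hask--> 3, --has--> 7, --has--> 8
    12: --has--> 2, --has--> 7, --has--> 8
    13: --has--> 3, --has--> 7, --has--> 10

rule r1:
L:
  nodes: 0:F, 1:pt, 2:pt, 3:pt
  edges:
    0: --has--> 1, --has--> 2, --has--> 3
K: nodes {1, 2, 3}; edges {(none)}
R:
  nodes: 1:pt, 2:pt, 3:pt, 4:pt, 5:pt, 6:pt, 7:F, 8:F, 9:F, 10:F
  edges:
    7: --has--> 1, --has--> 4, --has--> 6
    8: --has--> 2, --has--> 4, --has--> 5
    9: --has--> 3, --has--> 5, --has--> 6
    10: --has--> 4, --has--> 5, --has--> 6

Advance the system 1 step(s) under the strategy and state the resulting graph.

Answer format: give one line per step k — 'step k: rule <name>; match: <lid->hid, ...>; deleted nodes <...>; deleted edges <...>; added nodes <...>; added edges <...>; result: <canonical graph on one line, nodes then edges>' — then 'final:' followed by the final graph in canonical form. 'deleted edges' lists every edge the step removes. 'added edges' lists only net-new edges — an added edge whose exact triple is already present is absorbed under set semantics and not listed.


step 1: rule r1; match: 0->12, 1->2, 2->7, 3->8; deleted nodes 12; deleted edges (12,2,has); (12,7,has); (12,8,has); added nodes 14, 15, 16, 17, 18, 19, 20; added edges (17,2,has); (17,14,has); (17,16,has); (18,7,has); (18,14,has); (18,15,has); (19,8,has); (19,15,has); (19,16,has); (20,14,has); (20,15,has); (20,16,has); result: nodes: 0:pt, 2:pt, 3:pt, 7:pt, 8:pt, 10:pt, 11:F, 13:F, 14:pt, 15:pt, 16:pt, 17:F, 18:F, 19:F, 20:F edges: (11,3,has); (11,3,hask); (11,7,has); (11,8,has); (13,3,has); (13,7,has); (13,10,has); (17,2,has); (17,14,has); (17,16,has); (18,7,has); (18,14,has); (18,15,has); (19,8,has); (19,15,has); (19,16,has); (20,14,has); (20,15,has); (20,16,has)
final:
nodes: 0:pt, 2:pt, 3:pt, 7:pt, 8:pt, 10:pt, 11:F, 13:F, 14:pt, 15:pt, 16:pt, 17:F, 18:F, 19:F, 20:F
edges: (11,3,has); (11,3,hask); (11,7,has); (11,8,has); (13,3,has); (13,7,has); (13,10,has); (17,2,has); (17,14,has); (17,16,has); (18,7,has); (18,14,has); (18,15,has); (19,8,has); (19,15,has); (19,16,has); (20,14,has); (20,15,has); (20,16,has)


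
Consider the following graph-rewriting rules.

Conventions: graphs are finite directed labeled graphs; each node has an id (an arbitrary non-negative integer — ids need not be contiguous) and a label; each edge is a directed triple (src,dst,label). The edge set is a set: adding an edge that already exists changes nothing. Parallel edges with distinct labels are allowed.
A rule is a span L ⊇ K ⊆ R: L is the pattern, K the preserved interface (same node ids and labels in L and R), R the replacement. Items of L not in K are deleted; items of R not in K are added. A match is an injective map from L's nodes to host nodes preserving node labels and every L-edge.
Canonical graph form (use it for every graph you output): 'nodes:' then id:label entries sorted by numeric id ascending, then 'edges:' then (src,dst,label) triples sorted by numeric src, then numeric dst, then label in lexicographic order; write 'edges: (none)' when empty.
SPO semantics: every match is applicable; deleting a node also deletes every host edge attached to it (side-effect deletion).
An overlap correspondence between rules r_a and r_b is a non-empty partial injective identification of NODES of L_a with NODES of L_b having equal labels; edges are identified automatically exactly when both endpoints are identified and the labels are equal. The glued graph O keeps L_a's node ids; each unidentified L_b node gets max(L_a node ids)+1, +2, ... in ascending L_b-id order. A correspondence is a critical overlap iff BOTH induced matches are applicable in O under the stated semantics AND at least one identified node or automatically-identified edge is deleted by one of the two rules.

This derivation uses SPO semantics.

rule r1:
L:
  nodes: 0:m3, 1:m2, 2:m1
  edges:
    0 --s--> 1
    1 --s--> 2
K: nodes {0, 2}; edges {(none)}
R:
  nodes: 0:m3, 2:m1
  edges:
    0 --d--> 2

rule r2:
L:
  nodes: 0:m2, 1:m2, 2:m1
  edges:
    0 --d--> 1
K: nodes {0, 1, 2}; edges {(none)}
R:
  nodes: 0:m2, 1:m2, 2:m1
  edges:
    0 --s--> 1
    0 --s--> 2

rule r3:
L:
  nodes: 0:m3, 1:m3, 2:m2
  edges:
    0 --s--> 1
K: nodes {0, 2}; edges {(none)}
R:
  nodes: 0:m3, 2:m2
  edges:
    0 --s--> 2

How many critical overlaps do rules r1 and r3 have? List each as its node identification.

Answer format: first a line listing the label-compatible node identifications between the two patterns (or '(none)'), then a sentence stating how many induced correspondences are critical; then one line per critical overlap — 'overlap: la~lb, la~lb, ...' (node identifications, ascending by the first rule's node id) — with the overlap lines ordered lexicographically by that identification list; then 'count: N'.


label-compatible node identifications between L(r1) and L(r3): 0~0, 0~1, 1~2
4 of the induced correspondences are critical overlaps of r1 and r3.
overlap: 0~0, 1~2
overlap: 0~1
overlap: 0~1, 1~2
overlap: 1~2
count: 4


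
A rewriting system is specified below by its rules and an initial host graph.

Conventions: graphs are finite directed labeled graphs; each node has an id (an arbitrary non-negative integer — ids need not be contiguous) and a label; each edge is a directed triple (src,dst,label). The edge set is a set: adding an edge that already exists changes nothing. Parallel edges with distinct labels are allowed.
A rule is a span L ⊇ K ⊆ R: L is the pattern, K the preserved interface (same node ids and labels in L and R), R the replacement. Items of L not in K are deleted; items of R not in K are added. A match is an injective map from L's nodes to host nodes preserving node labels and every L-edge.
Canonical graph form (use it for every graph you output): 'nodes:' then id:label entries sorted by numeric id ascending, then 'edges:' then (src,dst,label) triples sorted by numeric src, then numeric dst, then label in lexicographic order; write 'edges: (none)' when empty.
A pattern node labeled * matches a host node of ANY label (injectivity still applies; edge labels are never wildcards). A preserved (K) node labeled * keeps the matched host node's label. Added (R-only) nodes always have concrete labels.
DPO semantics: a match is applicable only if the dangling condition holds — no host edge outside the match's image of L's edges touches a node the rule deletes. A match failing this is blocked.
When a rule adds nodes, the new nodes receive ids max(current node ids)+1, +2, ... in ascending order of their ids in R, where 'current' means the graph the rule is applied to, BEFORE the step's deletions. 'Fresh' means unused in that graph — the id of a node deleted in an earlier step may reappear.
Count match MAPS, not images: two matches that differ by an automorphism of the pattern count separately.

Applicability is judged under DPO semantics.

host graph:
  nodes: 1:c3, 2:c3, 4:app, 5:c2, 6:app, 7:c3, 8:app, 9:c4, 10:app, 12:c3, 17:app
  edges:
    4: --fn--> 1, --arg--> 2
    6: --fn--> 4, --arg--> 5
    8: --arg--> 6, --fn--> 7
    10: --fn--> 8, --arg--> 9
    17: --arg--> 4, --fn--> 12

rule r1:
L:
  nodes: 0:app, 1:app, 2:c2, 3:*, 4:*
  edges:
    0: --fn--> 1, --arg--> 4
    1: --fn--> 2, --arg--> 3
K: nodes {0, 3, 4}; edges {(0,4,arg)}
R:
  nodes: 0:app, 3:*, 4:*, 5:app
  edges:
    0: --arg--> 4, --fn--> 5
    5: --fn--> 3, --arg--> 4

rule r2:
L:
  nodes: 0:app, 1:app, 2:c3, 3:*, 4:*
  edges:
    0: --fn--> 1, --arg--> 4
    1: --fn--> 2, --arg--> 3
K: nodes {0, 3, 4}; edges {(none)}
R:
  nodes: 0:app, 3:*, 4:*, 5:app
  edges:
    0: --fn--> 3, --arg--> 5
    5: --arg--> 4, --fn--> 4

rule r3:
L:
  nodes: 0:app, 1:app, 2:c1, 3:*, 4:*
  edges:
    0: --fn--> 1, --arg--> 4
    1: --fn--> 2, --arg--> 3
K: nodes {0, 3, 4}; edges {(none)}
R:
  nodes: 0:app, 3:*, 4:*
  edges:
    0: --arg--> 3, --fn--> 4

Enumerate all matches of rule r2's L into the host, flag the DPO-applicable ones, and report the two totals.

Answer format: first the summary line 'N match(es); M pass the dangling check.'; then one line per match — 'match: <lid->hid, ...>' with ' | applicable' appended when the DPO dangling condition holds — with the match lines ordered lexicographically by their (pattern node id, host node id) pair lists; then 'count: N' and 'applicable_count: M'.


2 match(es); 1 pass the dangling check.
match: 0->6, 1->4, 2->1, 3->2, 4->5
match: 0->10, 1->8, 2->7, 3->6, 4->9 | applicable
count: 2
applicable_count: 1


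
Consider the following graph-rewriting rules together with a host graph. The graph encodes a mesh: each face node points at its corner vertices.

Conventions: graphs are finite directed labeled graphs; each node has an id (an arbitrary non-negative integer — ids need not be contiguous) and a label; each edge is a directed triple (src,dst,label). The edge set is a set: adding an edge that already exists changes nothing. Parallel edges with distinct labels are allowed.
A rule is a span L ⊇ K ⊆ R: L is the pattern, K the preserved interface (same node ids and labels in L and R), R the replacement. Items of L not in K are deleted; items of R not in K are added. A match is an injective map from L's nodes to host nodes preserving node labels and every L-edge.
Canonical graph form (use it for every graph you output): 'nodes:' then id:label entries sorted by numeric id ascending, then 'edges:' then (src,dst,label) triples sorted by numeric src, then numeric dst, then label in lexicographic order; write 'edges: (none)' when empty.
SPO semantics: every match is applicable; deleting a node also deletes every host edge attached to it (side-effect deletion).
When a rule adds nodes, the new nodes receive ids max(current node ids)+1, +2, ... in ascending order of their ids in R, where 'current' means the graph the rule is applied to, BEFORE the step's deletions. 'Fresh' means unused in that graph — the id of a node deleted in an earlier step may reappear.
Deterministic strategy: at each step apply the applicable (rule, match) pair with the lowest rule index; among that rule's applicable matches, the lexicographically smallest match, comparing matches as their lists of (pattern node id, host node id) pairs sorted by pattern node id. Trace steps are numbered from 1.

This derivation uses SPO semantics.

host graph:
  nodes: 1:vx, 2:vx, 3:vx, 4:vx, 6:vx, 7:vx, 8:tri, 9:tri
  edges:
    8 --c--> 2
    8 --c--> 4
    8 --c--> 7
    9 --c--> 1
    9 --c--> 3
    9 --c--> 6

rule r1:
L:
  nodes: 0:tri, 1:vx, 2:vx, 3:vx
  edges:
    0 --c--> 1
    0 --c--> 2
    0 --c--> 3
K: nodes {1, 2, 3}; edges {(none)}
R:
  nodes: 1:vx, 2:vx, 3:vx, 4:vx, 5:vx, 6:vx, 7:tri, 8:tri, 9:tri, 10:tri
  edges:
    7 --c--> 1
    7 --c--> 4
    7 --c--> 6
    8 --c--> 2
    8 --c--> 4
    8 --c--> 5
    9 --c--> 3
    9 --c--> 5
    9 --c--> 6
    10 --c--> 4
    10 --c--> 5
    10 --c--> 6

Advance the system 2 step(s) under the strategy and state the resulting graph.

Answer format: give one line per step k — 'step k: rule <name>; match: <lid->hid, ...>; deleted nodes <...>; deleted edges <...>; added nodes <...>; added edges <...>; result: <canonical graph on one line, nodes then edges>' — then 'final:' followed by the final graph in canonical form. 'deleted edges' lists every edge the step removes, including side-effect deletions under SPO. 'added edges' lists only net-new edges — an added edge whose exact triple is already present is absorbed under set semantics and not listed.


step 1: rule r1; match: 0->8, 1->2, 2->4, 3->7; deleted nodes 8; deleted edges (8,2,c); (8,4,c); (8,7,c); added nodes 10, 11, 12, 13, 14, 15, 16; added edges (13,2,c); (13,10,c); (13,12,c); (14,4,c); (14,10,c); (14,11,c); (15,7,c); (15,11,c); (15,12,c); (16,10,c); (16,11,c); (16,12,c); result: nodes: 1:vx, 2:vx, 3:vx, 4:vx, 6:vx, 7:vx, 9:tri, 10:vx, 11:vx, 12:vx, 13:tri, 14:tri, 15:tri, 16:tri edges: (9,1,c); (9,3,c); (9,6,c); (13,2,c); (13,10,c); (13,12,c); (14,4,c); (14,10,c); (14,11,c); (15,7,c); (15,11,c); (15,12,c); (16,10,c); (16,11,c); (16,12,c)
step 2: rule r1; match: 0->9, 1->1, 2->3, 3->6; deleted nodes 9; deleted edges (9,1,c); (9,3,c); (9,6,c); added nodes 17, 18, 19, 20, 21, 22, 23; added edges (20,1,c); (20,17,c); (20,19,c); (21,3,c); (21,17,c); (21,18,c); (22,6,c); (22,18,c); (22,19,c); (23,17,c); (23,18,c); (23,19,c); result: nodes: 1:vx, 2:vx, 3:vx, 4:vx, 6:vx, 7:vx, 10:vx, 11:vx, 12:vx, 13:tri, 14:tri, 15:tri, 16:tri, 17:vx, 18:vx, 19:vx, 20:tri, 21:tri, 22:tri, 23:tri edges: (13,2,c); (13,10,c); (13,12,c); (14,4,c); (14,10,c); (14,11,c); (15,7,c); (15,11,c); (15,12,c); (16,10,c); (16,11,c); (16,12,c); (20,1,c); (20,17,c); (20,19,c); (21,3,c); (21,17,c); (21,18,c); (22,6,c); (22,18,c); (22,19,c); (23,17,c); (23,18,c); (23,19,c)
final:
nodes: 1:vx, 2:vx, 3:vx, 4:vx, 6:vx, 7:vx, 10:vx, 11:vx, 12:vx, 13:tri, 14:tri, 15:tri, 16:tri, 17:vx, 18:vx, 19:vx, 20:tri, 21:tri, 22:tri, 23:tri
edges: (13,2,c); (13,10,c); (13,12,c); (14,4,c); (14,10,c); (14,11,c); (15,7,c); (15,11,c); (15,12,c); (16,10,c); (16,11,c); (16,12,c); (20,1,c); (20,17,c); (20,19,c); (21,3,c); (21,17,c); (21,18,c); (22,6,c); (22,18,c); (22,19,c); (23,17,c); (23,18,c); (23,19,c)


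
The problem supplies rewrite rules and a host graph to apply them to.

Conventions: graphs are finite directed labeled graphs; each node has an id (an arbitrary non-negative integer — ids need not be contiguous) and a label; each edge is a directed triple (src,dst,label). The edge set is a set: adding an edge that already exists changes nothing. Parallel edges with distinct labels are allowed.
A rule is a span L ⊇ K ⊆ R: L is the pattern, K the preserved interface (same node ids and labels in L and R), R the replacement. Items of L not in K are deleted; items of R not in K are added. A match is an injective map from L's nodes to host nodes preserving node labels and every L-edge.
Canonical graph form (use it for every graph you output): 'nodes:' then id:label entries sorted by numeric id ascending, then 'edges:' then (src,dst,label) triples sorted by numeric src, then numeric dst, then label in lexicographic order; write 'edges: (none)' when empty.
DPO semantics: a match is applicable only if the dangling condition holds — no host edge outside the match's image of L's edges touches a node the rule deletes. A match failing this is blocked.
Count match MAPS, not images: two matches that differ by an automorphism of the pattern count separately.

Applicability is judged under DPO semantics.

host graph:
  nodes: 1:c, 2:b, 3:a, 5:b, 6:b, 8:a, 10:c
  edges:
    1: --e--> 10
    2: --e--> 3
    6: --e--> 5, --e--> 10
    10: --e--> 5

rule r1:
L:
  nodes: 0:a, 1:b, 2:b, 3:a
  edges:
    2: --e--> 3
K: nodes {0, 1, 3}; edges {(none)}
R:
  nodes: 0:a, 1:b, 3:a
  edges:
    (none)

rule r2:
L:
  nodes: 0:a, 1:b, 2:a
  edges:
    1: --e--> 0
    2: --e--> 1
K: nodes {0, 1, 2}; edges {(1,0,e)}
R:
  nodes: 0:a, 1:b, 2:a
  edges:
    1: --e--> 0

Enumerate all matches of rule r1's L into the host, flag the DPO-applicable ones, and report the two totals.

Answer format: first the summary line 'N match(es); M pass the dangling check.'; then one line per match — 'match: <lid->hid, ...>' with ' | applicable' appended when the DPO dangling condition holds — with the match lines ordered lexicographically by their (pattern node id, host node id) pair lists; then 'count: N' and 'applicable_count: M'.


2 match(es); 2 pass the dangling check.
match: 0->8, 1->5, 2->2, 3->3 | applicable
match: 0->8, 1->6, 2->2, 3->3 | applicable
count: 2
applicable_count: 2


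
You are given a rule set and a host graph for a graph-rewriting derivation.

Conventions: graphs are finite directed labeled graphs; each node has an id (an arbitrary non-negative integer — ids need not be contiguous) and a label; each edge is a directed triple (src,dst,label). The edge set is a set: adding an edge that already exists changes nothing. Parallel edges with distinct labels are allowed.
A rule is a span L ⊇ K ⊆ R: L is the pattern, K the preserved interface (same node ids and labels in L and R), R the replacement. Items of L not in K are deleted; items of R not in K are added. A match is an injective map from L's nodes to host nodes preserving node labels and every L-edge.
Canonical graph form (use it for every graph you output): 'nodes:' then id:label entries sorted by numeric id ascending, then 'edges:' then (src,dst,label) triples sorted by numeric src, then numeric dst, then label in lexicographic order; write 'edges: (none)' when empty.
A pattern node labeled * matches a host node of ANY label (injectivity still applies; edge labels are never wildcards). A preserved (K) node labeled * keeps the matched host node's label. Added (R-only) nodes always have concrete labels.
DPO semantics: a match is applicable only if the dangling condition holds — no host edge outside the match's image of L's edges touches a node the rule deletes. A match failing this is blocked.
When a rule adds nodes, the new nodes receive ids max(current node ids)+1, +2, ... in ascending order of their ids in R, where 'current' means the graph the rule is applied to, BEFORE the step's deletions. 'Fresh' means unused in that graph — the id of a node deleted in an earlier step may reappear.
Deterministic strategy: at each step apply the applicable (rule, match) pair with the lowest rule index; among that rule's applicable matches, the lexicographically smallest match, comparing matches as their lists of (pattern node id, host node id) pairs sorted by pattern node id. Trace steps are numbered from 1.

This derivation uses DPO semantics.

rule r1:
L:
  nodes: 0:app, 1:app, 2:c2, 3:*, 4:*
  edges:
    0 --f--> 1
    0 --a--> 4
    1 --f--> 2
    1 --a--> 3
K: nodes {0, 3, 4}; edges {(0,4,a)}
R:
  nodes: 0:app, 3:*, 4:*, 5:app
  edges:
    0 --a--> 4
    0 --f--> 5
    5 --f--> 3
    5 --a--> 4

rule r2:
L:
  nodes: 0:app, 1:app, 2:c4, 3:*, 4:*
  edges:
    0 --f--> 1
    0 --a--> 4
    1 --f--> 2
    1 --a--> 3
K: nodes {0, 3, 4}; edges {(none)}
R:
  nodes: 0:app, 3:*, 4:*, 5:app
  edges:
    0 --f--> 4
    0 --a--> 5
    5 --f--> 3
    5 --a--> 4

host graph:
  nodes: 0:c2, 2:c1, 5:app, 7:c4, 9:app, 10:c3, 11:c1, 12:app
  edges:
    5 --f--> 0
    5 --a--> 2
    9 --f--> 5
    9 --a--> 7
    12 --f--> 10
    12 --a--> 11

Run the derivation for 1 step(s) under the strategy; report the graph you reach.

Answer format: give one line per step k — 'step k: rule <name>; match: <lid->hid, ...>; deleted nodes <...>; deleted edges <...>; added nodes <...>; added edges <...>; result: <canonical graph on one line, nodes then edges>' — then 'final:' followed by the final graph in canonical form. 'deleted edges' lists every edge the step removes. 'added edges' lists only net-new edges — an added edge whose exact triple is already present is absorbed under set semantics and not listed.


step 1: rule r1; match: 0->9, 1->5, 2->0, 3->2, 4->7; deleted nodes 0, 5; deleted edges (5,0,f); (5,2,a); (9,5,f); added nodes 13; added edges (9,13,f); (13,2,f); (13,7,a); result: nodes: 2:c1, 7:c4, 9:app, 10:c3, 11:c1, 12:app, 13:app edges: (9,7,a); (9,13,f); (12,10,f); (12,11,a); (13,2,f); (13,7,a)
final:
nodes: 2:c1, 7:c4, 9:app, 10:c3, 11:c1, 12:app, 13:app
edges: (9,7,a); (9,13,f); (12,10,f); (12,11,a); (13,2,f); (13,7,a)


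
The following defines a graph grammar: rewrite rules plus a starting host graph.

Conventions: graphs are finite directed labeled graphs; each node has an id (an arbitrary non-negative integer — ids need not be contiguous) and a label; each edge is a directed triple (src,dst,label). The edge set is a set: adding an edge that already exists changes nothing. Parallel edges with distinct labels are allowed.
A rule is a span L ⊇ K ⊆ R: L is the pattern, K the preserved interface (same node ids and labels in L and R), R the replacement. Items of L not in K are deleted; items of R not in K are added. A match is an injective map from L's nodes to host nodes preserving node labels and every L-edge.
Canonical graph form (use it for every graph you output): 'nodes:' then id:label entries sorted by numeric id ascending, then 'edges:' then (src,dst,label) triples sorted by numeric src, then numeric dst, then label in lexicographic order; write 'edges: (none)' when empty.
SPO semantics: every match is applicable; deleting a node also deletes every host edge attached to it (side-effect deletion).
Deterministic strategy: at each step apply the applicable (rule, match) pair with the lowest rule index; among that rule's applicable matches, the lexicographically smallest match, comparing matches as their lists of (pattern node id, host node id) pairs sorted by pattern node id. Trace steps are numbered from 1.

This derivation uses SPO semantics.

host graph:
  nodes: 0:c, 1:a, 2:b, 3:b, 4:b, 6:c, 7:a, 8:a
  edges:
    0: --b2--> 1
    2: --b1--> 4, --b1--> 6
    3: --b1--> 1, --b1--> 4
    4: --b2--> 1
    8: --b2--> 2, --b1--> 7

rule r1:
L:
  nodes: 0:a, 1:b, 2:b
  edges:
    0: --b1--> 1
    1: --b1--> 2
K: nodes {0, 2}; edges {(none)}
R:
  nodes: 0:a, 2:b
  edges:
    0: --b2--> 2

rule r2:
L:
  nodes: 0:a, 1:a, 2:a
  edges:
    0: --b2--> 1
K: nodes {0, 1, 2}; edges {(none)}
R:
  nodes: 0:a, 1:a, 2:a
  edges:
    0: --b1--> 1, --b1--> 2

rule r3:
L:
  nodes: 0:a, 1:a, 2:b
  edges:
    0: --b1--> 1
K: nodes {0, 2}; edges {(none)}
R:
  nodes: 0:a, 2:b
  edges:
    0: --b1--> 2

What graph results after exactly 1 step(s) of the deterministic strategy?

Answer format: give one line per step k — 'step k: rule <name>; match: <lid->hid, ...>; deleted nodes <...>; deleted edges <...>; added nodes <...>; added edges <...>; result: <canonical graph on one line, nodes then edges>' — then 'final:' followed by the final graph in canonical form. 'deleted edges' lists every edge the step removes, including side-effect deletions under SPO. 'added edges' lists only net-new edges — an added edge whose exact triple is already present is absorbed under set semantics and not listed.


step 1: rule r3; match: 0->8, 1->7, 2->2; deleted nodes 7; deleted edges (8,7,b1); added nodes (none); added edges (8,2,b1); result: nodes: 0:c, 1:a, 2:b, 3:b, 4:b, 6:c, 8:a edges: (0,1,b2); (2,4,b1); (2,6,b1); (3,1,b1); (3,4,b1); (4,1,b2); (8,2,b1); (8,2,b2)
final:
nodes: 0:c, 1:a, 2:b, 3:b, 4:b, 6:c, 8:a
edges: (0,1,b2); (2,4,b1); (2,6,b1); (3,1,b1); (3,4,b1); (4,1,b2); (8,2,b1); (8,2,b2)
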